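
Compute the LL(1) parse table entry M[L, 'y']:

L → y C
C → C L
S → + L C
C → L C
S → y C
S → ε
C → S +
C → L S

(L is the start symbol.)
L → y C

To find M[L, 'y'], we find productions for L where 'y' is in the predict set (PREDICT(N → α) = (FIRST(α) \ {ε}) ∪ (FOLLOW(N) if α ⇒* ε)).

L → y C: PREDICT = { 'y' }
  'y' is in predict set, so this production goes in M[L, 'y']

M[L, 'y'] = L → y C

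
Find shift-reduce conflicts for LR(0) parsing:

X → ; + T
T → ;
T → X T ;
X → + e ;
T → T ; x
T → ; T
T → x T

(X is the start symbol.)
Augment with X' → X and build the canonical LR(0) collection (I0 = CLOSURE({[X' → . X]}), then GOTO on every symbol after a dot until no new states appear). It has 18 states:
  I0: { [X → . + e ;], [X → . ; + T], [X' → . X] }  — shift
  I1: { [X → + . e ;] }  — shift
  I2: { [X → ; . + T] }  — shift
  I3: { [X' → X .] }  — accept
  I4: { [T → . ; T], [T → . ;], [T → . T ; x], [T → . X T ;], [T → . x T], [X → . + e ;], [X → . ; + T], [X → ; + . T] }  — shift
  I5: { [T → . ; T], [T → . ;], [T → . T ; x], [T → . X T ;], [T → . x T], [T → ; . T], [T → ; .], [X → . + e ;], [X → . ; + T], [X → ; . + T] }  — shift, reduce
  I6: { [T → T . ; x], [X → ; + T .] }  — shift, reduce
  I7: { [T → . ; T], [T → . ;], [T → . T ; x], [T → . X T ;], [T → . x T], [T → X . T ;], [X → . + e ;], [X → . ; + T] }  — shift
  I8: { [T → . ; T], [T → . ;], [T → . T ; x], [T → . X T ;], [T → . x T], [T → x . T], [X → . + e ;], [X → . ; + T] }  — shift
  I9: { [T → T . ; x], [T → x T .] }  — shift, reduce
  I10: { [T → T ; . x] }  — shift
  I11: { [T → T ; x .] }  — reduce
  I12: { [T → T . ; x], [T → X T . ;] }  — shift
  I13: { [T → T ; . x], [T → X T ; .] }  — shift, reduce
  I14: { [T → . ; T], [T → . ;], [T → . T ; x], [T → . X T ;], [T → . x T], [X → + . e ;], [X → . + e ;], [X → . ; + T], [X → ; + . T] }  — shift
  I15: { [T → ; T .], [T → T . ; x] }  — shift, reduce
  I16: { [X → + e . ;] }  — shift
  I17: { [X → + e ; .] }  — reduce

I5 contains reduce item [T → ; .] and shift items [T → . ;], [T → . ; T], [T → . x T], [X → . + e ;], [X → . ; + T], [X → ; . + T] — shift-reduce conflict.
I6 contains reduce item [X → ; + T .] and shift item [T → T . ; x] — shift-reduce conflict.
I9 contains reduce item [T → x T .] and shift item [T → T . ; x] — shift-reduce conflict.
I13 contains reduce item [T → X T ; .] and shift item [T → T ; . x] — shift-reduce conflict.
I15 contains reduce item [T → ; T .] and shift item [T → T . ; x] — shift-reduce conflict.

Answer: Yes — I5: [T → ; .] vs [T → . ;]; I6: [X → ; + T .] vs [T → T . ; x]; I9: [T → x T .] vs [T → T . ; x]; I13: [T → X T ; .] vs [T → T ; . x]; I15: [T → ; T .] vs [T → T . ; x]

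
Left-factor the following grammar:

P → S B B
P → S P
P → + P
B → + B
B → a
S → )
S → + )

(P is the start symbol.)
P → S P'
P' → B B
P' → P
P → + P
B → + B
B → a
S → )
S → + )

Left-factoring transforms A → αβ₁ | αβ₂ into A → αA' and A' → β₁ | β₂
(α is the longest common prefix among the alternatives). Repeat until
no nonterminal has two alternatives with a common prefix.

Round 1: P has alternatives sharing prefix 'S'. Introduce P': P → S P'
  Add: P' → B B
  Add: P' → P

No remaining common prefixes — done.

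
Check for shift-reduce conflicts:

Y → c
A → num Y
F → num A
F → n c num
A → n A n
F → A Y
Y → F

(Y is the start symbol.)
Yes — I7: [F → num A .] vs [A → . n A n]

A shift-reduce conflict occurs when an LR(0) state has both:
  - a complete (reduce) item [A → α .] (dot at the end), and
  - a shift item [B → β . c γ] (dot before a terminal).

Augment with Y' → Y and build the canonical LR(0) collection (I0 = CLOSURE({[Y' → . Y]}), then GOTO on every symbol after a dot until no new states appear). It has 16 states:
  I0: { [A → . n A n], [A → . num Y], [F → . A Y], [F → . n c num], [F → . num A], [Y → . F], [Y → . c], [Y' → . Y] }  — shift
  I1: { [A → . n A n], [A → . num Y], [F → . A Y], [F → . n c num], [F → . num A], [F → A . Y], [Y → . F], [Y → . c] }  — shift
  I2: { [Y → F .] }  — reduce
  I3: { [Y' → Y .] }  — accept
  I4: { [Y → c .] }  — reduce
  I5: { [A → . n A n], [A → . num Y], [A → n . A n], [F → n . c num] }  — shift
  I6: { [A → . n A n], [A → . num Y], [A → num . Y], [F → . A Y], [F → . n c num], [F → . num A], [F → num . A], [Y → . F], [Y → . c] }  — shift
  I7: { [A → . n A n], [A → . num Y], [F → . A Y], [F → . n c num], [F → . num A], [F → A . Y], [F → num A .], [Y → . F], [Y → . c] }  — shift, reduce
  I8: { [A → num Y .] }  — reduce
  I9: { [F → A Y .] }  — reduce
  I10: { [A → n A . n] }  — shift
  I11: { [F → n c . num] }  — shift
  I12: { [A → . n A n], [A → . num Y], [A → n . A n] }  — shift
  I13: { [A → . n A n], [A → . num Y], [A → num . Y], [F → . A Y], [F → . n c num], [F → . num A], [Y → . F], [Y → . c] }  — shift
  I14: { [F → n c num .] }  — reduce
  I15: { [A → n A n .] }  — reduce

I7 contains reduce item [F → num A .] and shift items [A → . n A n], [A → . num Y], [F → . n c num], [F → . num A], [Y → . c] — shift-reduce conflict.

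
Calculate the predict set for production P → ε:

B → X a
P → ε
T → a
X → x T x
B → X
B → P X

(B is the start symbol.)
PREDICT(P → ε) = (FIRST(RHS) \ {ε}) ∪ (FOLLOW(P) if ε ∈ FIRST(RHS), i.e. RHS ⇒* ε)
The right-hand side is ε (FIRST(ε) = { ε }), so the predict set is FOLLOW(P) = { 'x' }
PREDICT(P → ε) = { 'x' }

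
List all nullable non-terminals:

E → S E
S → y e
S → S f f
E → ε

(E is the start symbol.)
ε-productions: E → ε
So E is immediately nullable.
No further non-terminal can be added: every production for the remaining non-terminals contains a terminal or a non-nullable non-terminal.
Nullable = { 'E' }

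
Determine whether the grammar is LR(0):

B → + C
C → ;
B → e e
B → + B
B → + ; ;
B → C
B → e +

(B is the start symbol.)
Augment with B' → B and build the canonical LR(0) collection (I0 = CLOSURE({[B' → . B]}), then GOTO on every symbol after a dot until no new states appear). It has 12 states:
  I0: { [B → . + ; ;], [B → . + B], [B → . + C], [B → . C], [B → . e +], [B → . e e], [B' → . B], [C → . ;] }  — shift
  I1: { [B → + . ; ;], [B → + . B], [B → + . C], [B → . + ; ;], [B → . + B], [B → . + C], [B → . C], [B → . e +], [B → . e e], [C → . ;] }  — shift
  I2: { [C → ; .] }  — reduce
  I3: { [B' → B .] }  — accept
  I4: { [B → C .] }  — reduce
  I5: { [B → e . +], [B → e . e] }  — shift
  I6: { [B → e + .] }  — reduce
  I7: { [B → e e .] }  — reduce
  I8: { [B → + ; . ;], [C → ; .] }  — shift, reduce
  I9: { [B → + B .] }  — reduce
  I10: { [B → + C .], [B → C .] }  — 2 reduces
  I11: { [B → + ; ; .] }  — reduce

Conflict in state I8:
  Shift-reduce conflict between [C → ; .] and [B → + ; . ;]
So the grammar is NOT LR(0).

Answer: No. Shift-reduce conflict between [C → ; .] and [B → + ; . ;]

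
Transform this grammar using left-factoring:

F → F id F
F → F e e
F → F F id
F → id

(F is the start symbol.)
F → F F'
F' → id F
F' → e e
F' → F id
F → id

Left-factoring transforms A → αβ₁ | αβ₂ into A → αA' and A' → β₁ | β₂
(α is the longest common prefix among the alternatives). Repeat until
no nonterminal has two alternatives with a common prefix.

Round 1: F has alternatives sharing prefix 'F'. Introduce F': F → F F'
  Add: F' → id F
  Add: F' → e e
  Add: F' → F id

No remaining common prefixes — done.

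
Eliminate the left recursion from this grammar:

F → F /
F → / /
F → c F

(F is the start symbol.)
F → / / F'
F → c F F'
F' → / F'
F' → ε

F is directly left-recursive. The standard transformation for
  A → A α₁ | ... | A α_m | β₁ | ... | β_n
is
  A  → β₁ A' | ... | β_n A'
  A' → α₁ A' | ... | α_m A' | ε

F → / / becomes F → / / F'
F → c F becomes F → c F F'
F → F / becomes F' → / F'
Add F' → ε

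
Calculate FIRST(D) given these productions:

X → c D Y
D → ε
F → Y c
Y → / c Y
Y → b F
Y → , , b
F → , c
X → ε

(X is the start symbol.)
To compute FIRST(D), examine every production with D on the left-hand side, reading each right-hand side left to right until a non-nullable symbol is reached.

From D → ε:
  - ε-production, so ε ∈ FIRST(D)

Collecting: FIRST(D) = { ε }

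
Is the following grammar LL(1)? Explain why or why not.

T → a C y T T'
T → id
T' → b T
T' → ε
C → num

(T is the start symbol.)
No. Predict set conflict for T': { 'b' }

A grammar is LL(1) if for each non-terminal N with multiple productions, the predict sets of those productions are pairwise disjoint, where PREDICT(N → α) = (FIRST(α) \ {ε}) ∪ (FOLLOW(N) if α ⇒* ε).

Relevant sets:
  FOLLOW(T') = { $, 'b' }

For T:
  PREDICT(T → a C y T T') = { 'a' }
  PREDICT(T → id) = { 'id' }
For T':
  PREDICT(T' → b T) = { 'b' }
  PREDICT(T' → ε) = { $, 'b' }
C has a single production, so nothing to check there.

Conflict found: Predict set conflict for T': { 'b' }
The grammar is NOT LL(1).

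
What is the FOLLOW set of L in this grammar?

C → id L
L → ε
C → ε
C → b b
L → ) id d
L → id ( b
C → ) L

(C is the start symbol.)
{ $ }

In C → id L: L is at the end, add FOLLOW(C)
In C → ) L: L is at the end, add FOLLOW(C)

The FOLLOW sets referred to above (computed the same way, to a fixed point):
  FOLLOW(C) = { $ }

Taking the union: FOLLOW(L) = { $ }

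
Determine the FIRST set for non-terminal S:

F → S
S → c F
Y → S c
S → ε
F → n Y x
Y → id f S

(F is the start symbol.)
{ 'c', ε }

To compute FIRST(S), examine every production with S on the left-hand side, reading each right-hand side left to right until a non-nullable symbol is reached.

From S → c F:
  - c is a terminal: add 'c' and stop
From S → ε:
  - ε-production, so ε ∈ FIRST(S)

Collecting: FIRST(S) = { 'c', ε }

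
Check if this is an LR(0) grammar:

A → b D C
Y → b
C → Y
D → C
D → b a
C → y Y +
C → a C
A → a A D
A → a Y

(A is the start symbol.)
No. Shift-reduce conflict between [Y → b .] and [D → b . a]

A grammar is LR(0) if no state in the canonical LR(0) collection has:
  - both a shift item (dot before a terminal) and a complete item (shift-reduce conflict), or
  - two or more complete items (reduce-reduce conflict; the accept item [A' → A .] counts as a complete item here).

Augment with A' → A and build the canonical LR(0) collection (I0 = CLOSURE({[A' → . A]}), then GOTO on every symbol after a dot until no new states appear). It has 20 states:
  I0: { [A → . a A D], [A → . a Y], [A → . b D C], [A' → . A] }  — shift
  I1: { [A' → A .] }  — accept
  I2: { [A → . a A D], [A → . a Y], [A → . b D C], [A → a . A D], [A → a . Y], [Y → . b] }  — shift
  I3: { [A → b . D C], [C → . Y], [C → . a C], [C → . y Y +], [D → . C], [D → . b a], [Y → . b] }  — shift
  I4: { [D → C .] }  — reduce
  I5: { [A → b D . C], [C → . Y], [C → . a C], [C → . y Y +], [Y → . b] }  — shift
  I6: { [C → Y .] }  — reduce
  I7: { [C → . Y], [C → . a C], [C → . y Y +], [C → a . C], [Y → . b] }  — shift
  I8: { [D → b . a], [Y → b .] }  — shift, reduce
  I9: { [C → y . Y +], [Y → . b] }  — shift
  I10: { [C → y Y . +] }  — shift
  I11: { [Y → b .] }  — reduce
  I12: { [C → y Y + .] }  — reduce
  I13: { [D → b a .] }  — reduce
  I14: { [C → a C .] }  — reduce
  I15: { [A → b D C .] }  — reduce
  I16: { [A → a A . D], [C → . Y], [C → . a C], [C → . y Y +], [D → . C], [D → . b a], [Y → . b] }  — shift
  I17: { [A → a Y .] }  — reduce
  I18: { [A → b . D C], [C → . Y], [C → . a C], [C → . y Y +], [D → . C], [D → . b a], [Y → . b], [Y → b .] }  — shift, reduce
  I19: { [A → a A D .] }  — reduce

Conflict in state I8:
  Shift-reduce conflict between [Y → b .] and [D → b . a]
So the grammar is NOT LR(0).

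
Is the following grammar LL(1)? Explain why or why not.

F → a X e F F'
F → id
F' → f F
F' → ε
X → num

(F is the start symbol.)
No. Predict set conflict for F': { 'f' }

A grammar is LL(1) if for each non-terminal N with multiple productions, the predict sets of those productions are pairwise disjoint, where PREDICT(N → α) = (FIRST(α) \ {ε}) ∪ (FOLLOW(N) if α ⇒* ε).

Relevant sets:
  FOLLOW(F') = { $, 'f' }

For F:
  PREDICT(F → a X e F F') = { 'a' }
  PREDICT(F → id) = { 'id' }
For F':
  PREDICT(F' → f F) = { 'f' }
  PREDICT(F' → ε) = { $, 'f' }
X has a single production, so nothing to check there.

Conflict found: Predict set conflict for F': { 'f' }
The grammar is NOT LL(1).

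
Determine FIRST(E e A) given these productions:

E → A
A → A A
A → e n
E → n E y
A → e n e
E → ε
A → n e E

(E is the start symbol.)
{ 'e', 'n' }

FIRST sets of the non-terminals involved (from the grammar, by fixed-point iteration):
  FIRST(E) = { 'e', 'n', ε }

To compute FIRST(E e A), process the symbols left to right:
Symbol E is a non-terminal. Add FIRST(E) \ {ε} = { 'e', 'n' }
E is nullable (ε ∈ FIRST(E)), continue to the next symbol.
Symbol e is a terminal. Add 'e' and stop.
FIRST(E e A) = { 'e', 'n' }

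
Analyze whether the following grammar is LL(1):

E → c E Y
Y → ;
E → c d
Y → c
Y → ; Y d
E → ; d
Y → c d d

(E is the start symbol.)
For E:
  PREDICT(E → c E Y) = { 'c' }
  PREDICT(E → c d) = { 'c' }
  PREDICT(E → ';' d) = { ';' }
For Y:
  PREDICT(Y → ';') = { ';' }
  PREDICT(Y → c) = { 'c' }
  PREDICT(Y → ';' Y d) = { ';' }
  PREDICT(Y → c d d) = { 'c' }

Conflict found: Predict set conflict for E: { 'c' }
The grammar is NOT LL(1).

Answer: No. Predict set conflict for E: { 'c' }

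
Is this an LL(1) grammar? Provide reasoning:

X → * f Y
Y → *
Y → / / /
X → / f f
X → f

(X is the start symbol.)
Yes, the grammar is LL(1).

A grammar is LL(1) if for each non-terminal N with multiple productions, the predict sets of those productions are pairwise disjoint, where PREDICT(N → α) = (FIRST(α) \ {ε}) ∪ (FOLLOW(N) if α ⇒* ε).

For X:
  PREDICT(X → '*' f Y) = { '*' }
  PREDICT(X → '/' f f) = { '/' }
  PREDICT(X → f) = { 'f' }
For Y:
  PREDICT(Y → '*') = { '*' }
  PREDICT(Y → '/' '/' '/') = { '/' }

All predict sets are disjoint. The grammar IS LL(1).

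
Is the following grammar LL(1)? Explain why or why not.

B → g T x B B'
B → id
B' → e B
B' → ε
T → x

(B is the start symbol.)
Relevant sets:
  FOLLOW(B') = { $, 'e' }

For B:
  PREDICT(B → g T x B B') = { 'g' }
  PREDICT(B → id) = { 'id' }
For B':
  PREDICT(B' → e B) = { 'e' }
  PREDICT(B' → ε) = { $, 'e' }
T has a single production, so nothing to check there.

Conflict found: Predict set conflict for B': { 'e' }
The grammar is NOT LL(1).

Answer: No. Predict set conflict for B': { 'e' }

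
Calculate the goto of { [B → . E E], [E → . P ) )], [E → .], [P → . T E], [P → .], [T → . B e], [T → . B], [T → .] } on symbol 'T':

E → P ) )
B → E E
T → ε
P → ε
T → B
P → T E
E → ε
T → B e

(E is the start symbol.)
{ [B → . E E], [E → . P ) )], [E → .], [P → . T E], [P → .], [P → T . E], [T → . B e], [T → . B], [T → .] }

GOTO(I, 'T') = CLOSURE({ [A → αX.β] : [A → α.Xβ] ∈ I, X = 'T' })

Items with dot before 'T', with the dot advanced:
  [P → . T E] → [P → T . E]
Closure of the advanced items:
  [P → T . E] has the dot before E: add [E → . P ) )], [E → .]
  [E → . P ) )] has the dot before P: add [P → .], [P → . T E]
  [P → . T E] has the dot before T: add [T → .], [T → . B], [T → . B e]
  [T → . B] has the dot before B: add [B → . E E]

GOTO = { [B → . E E], [E → . P ) )], [E → .], [P → . T E], [P → .], [P → T . E], [T → . B e], [T → . B], [T → .] }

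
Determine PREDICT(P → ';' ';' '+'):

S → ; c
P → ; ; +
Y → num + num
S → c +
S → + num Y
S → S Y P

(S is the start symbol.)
PREDICT(P → ';' ';' '+') = (FIRST(RHS) \ {ε}) ∪ (FOLLOW(P) if ε ∈ FIRST(RHS), i.e. RHS ⇒* ε)
FIRST(';' ';' '+') = { ';' }
ε ∉ FIRST(';' ';' '+'), so FOLLOW(P) is not added.
PREDICT(P → ';' ';' '+') = { ';' }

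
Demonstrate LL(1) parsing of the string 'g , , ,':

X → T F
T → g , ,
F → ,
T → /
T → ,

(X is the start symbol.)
LL(1) parsing maintains a stack (initially the start symbol over $) and the input. At each step: if the stack top is a terminal, match it against the current input token; if it is a non-terminal N, replace it with the RHS of M[N, lookahead] (the unique production whose predict set contains the lookahead).

Stack is shown with the top on the left.

Stack      Input      Action
----------------------------
X $        g , , , $  output X → T F
T F $      g , , , $  output T → g , ,
g , , F $  g , , , $  match 'g'
, , F $    , , , $    match ','
, F $      , , $      match ','
F $        , $        output F → ,
, $        , $        match ','
$          $          accept

The string is accepted.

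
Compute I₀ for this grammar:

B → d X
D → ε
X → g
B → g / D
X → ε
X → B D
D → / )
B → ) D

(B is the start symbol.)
{ [B → . ) D], [B → . d X], [B → . g / D], [B' → . B] }

First, augment the grammar with B' → B
I₀ = CLOSURE({ [B' → . B] }):
  [B' → . B] has the dot before B: add [B → . d X], [B → . g / D], [B → . ) D]
No further items can be added.

I₀ = { [B → . ) D], [B → . d X], [B → . g / D], [B' → . B] }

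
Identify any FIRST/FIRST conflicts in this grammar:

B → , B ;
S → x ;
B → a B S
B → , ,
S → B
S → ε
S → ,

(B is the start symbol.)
A FIRST/FIRST conflict occurs when two productions N → α and N → β for the same non-terminal have FIRST(α) ∩ FIRST(β) ≠ ∅ (with ε ∈ FIRST of a nullable right-hand side, so two nullable alternatives also conflict).

FIRST sets of the non-terminals at (or reachable through a nullable prefix from) the front of some alternative:
  FIRST(B) = { ',', 'a' }

Productions for B:
  B → , B ;: FIRST = { ',' }
  B → a B S: FIRST = { 'a' }
  B → , ,: FIRST = { ',' }
Productions for S:
  S → x ;: FIRST = { 'x' }
  S → B: FIRST = { ',', 'a' }
  S → ε: FIRST = { ε }
  S → ,: FIRST = { ',' }

Conflict for B: B → , B ; and B → , ,
  Overlap: { ',' }
Conflict for S: S → B and S → ,
  Overlap: { ',' }

Answer: Yes. B → ',' B ';' / B → ',' ',' on { ',' }; S → B / S → ',' on { ',' }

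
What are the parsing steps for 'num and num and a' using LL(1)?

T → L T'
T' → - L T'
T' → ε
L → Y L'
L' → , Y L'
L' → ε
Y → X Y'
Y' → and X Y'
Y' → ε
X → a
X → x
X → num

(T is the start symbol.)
Stack is shown with the top on the left.

Stack             Input                Action
---------------------------------------------
T $               num and num and a $  output T → L T'
L T' $            num and num and a $  output L → Y L'
Y L' T' $         num and num and a $  output Y → X Y'
X Y' L' T' $      num and num and a $  output X → num
num Y' L' T' $    num and num and a $  match 'num'
Y' L' T' $        and num and a $      output Y' → and X Y'
and X Y' L' T' $  and num and a $      match 'and'
X Y' L' T' $      num and a $          output X → num
num Y' L' T' $    num and a $          match 'num'
Y' L' T' $        and a $              output Y' → and X Y'
and X Y' L' T' $  and a $              match 'and'
X Y' L' T' $      a $                  output X → a
a Y' L' T' $      a $                  match 'a'
Y' L' T' $        $                    output Y' → ε
L' T' $           $                    output L' → ε
T' $              $                    output T' → ε
$                 $                    accept

The string is accepted.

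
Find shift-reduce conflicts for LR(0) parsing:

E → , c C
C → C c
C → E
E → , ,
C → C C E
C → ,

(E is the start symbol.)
Augment with E' → E and build the canonical LR(0) collection (I0 = CLOSURE({[E' → . E]}), then GOTO on every symbol after a dot until no new states appear). It has 11 states:
  I0: { [E → . , ,], [E → . , c C], [E' → . E] }  — shift
  I1: { [E → , . ,], [E → , . c C] }  — shift
  I2: { [E' → E .] }  — accept
  I3: { [E → , , .] }  — reduce
  I4: { [C → . ,], [C → . C C E], [C → . C c], [C → . E], [E → , c . C], [E → . , ,], [E → . , c C] }  — shift
  I5: { [C → , .], [E → , . ,], [E → , . c C] }  — shift, reduce
  I6: { [C → . ,], [C → . C C E], [C → . C c], [C → . E], [C → C . C E], [C → C . c], [E → , c C .], [E → . , ,], [E → . , c C] }  — shift, reduce
  I7: { [C → E .] }  — reduce
  I8: { [C → . ,], [C → . C C E], [C → . C c], [C → . E], [C → C . C E], [C → C . c], [C → C C . E], [E → . , ,], [E → . , c C] }  — shift
  I9: { [C → C c .] }  — reduce
  I10: { [C → C C E .], [C → E .] }  — 2 reduces

I5 contains reduce item [C → , .] and shift items [E → , . ,], [E → , . c C] — shift-reduce conflict.
I6 contains reduce item [E → , c C .] and shift items [C → . ,], [C → C . c], [E → . , ,], [E → . , c C] — shift-reduce conflict.

Answer: Yes — I5: [C → , .] vs [E → , . ,]; I6: [E → , c C .] vs [C → . ,]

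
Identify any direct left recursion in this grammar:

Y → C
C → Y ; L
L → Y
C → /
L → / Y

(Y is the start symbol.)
No direct left recursion

Y → C: starts with C
C → Y ; L: starts with Y
L → Y: starts with Y
C → /: starts with '/'
L → / Y: starts with '/'

No direct left recursion found.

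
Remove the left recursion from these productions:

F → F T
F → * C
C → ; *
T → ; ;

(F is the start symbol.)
F is directly left-recursive. The standard transformation for
  A → A α₁ | ... | A α_m | β₁ | ... | β_n
is
  A  → β₁ A' | ... | β_n A'
  A' → α₁ A' | ... | α_m A' | ε

F → * C becomes F → * C F'
F → F T becomes F' → T F'
Add F' → ε

Productions for other non-terminals are unchanged:
  C → ; *
  T → ; ;

Resulting grammar:
F → * C F'
F' → T F'
F' → ε
C → ; *
T → ; ;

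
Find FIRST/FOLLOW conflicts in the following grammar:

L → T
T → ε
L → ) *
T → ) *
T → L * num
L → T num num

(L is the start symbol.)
Yes. L → T num num with FOLLOW(L) on { '*' }; T → L '*' num with FOLLOW(T) on { '*', 'num' }

A FIRST/FOLLOW conflict occurs when a non-terminal N has a nullable alternative N → β (β ⇒* ε) and another alternative N → α with FIRST(α) ∩ FOLLOW(N) ≠ ∅: on such a lookahead the parser cannot decide between expanding α and letting N vanish via β.

Nullable non-terminals: L, T.
FIRST sets used below: FIRST(T) = { ')', '*', 'num', ε }, FIRST(L) = { ')', '*', 'num', ε }

L: nullable alternative(s) L → T; FOLLOW(L) = { $, '*' }
  L → T: FIRST \ {ε} = { ')', '*', 'num' } — this is the only nullable alternative, skip
  L → ) *: FIRST \ {ε} = { ')' } — disjoint from FOLLOW(L)
  L → T num num: FIRST \ {ε} = { ')', '*', 'num' } — overlaps FOLLOW(L) on { '*' }: CONFLICT

T: nullable alternative(s) T → ε; FOLLOW(T) = { $, '*', 'num' }
  T → ε: FIRST \ {ε} = { } — this is the only nullable alternative, skip
  T → ) *: FIRST \ {ε} = { ')' } — disjoint from FOLLOW(T)
  T → L * num: FIRST \ {ε} = { ')', '*', 'num' } — overlaps FOLLOW(T) on { '*', 'num' }: CONFLICT

So the grammar has 2 FIRST/FOLLOW conflicts (marked CONFLICT above).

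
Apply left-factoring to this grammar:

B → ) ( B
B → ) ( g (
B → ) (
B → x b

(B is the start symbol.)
B → ) ( B'
B' → B
B' → g (
B' → ε
B → x b

Left-factoring transforms A → αβ₁ | αβ₂ into A → αA' and A' → β₁ | β₂
(α is the longest common prefix among the alternatives). Repeat until
no nonterminal has two alternatives with a common prefix.

Round 1: B has alternatives sharing prefix ') ('. Introduce B': B → ) ( B'
  Add: B' → B
  Add: B' → g (
  Add: B' → ε

No remaining common prefixes — done.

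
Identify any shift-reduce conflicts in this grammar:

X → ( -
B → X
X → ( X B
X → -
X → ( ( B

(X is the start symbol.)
A shift-reduce conflict occurs when an LR(0) state has both:
  - a complete (reduce) item [A → α .] (dot at the end), and
  - a shift item [B → β . c γ] (dot before a terminal).

Augment with X' → X and build the canonical LR(0) collection (I0 = CLOSURE({[X' → . X]}), then GOTO on every symbol after a dot until no new states appear). It has 11 states:
  I0: { [X → . ( ( B], [X → . ( -], [X → . ( X B], [X → . -], [X' → . X] }  — shift
  I1: { [X → ( . ( B], [X → ( . -], [X → ( . X B], [X → . ( ( B], [X → . ( -], [X → . ( X B], [X → . -] }  — shift
  I2: { [X → - .] }  — reduce
  I3: { [X' → X .] }  — accept
  I4: { [B → . X], [X → ( ( . B], [X → ( . ( B], [X → ( . -], [X → ( . X B], [X → . ( ( B], [X → . ( -], [X → . ( X B], [X → . -] }  — shift
  I5: { [X → ( - .], [X → - .] }  — 2 reduces
  I6: { [B → . X], [X → ( X . B], [X → . ( ( B], [X → . ( -], [X → . ( X B], [X → . -] }  — shift
  I7: { [X → ( X B .] }  — reduce
  I8: { [B → X .] }  — reduce
  I9: { [X → ( ( B .] }  — reduce
  I10: { [B → . X], [B → X .], [X → ( X . B], [X → . ( ( B], [X → . ( -], [X → . ( X B], [X → . -] }  — shift, reduce

I10 contains reduce item [B → X .] and shift items [X → . ( ( B], [X → . ( -], [X → . ( X B], [X → . -] — shift-reduce conflict.

Answer: Yes — I10: [B → X .] vs [X → . ( ( B]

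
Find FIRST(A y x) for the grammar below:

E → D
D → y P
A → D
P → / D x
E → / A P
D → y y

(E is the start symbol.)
{ 'y' }

FIRST sets of the non-terminals involved (from the grammar, by fixed-point iteration):
  FIRST(A) = { 'y' }

To compute FIRST(A y x), process the symbols left to right:
Symbol A is a non-terminal. Add FIRST(A) \ {ε} = { 'y' }
A is not nullable (ε ∉ FIRST(A)), so stop here.
FIRST(A y x) = { 'y' }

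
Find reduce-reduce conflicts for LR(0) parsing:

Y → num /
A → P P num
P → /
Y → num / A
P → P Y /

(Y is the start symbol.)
No reduce-reduce conflicts

Augment with Y' → Y and build the canonical LR(0) collection (I0 = CLOSURE({[Y' → . Y]}), then GOTO on every symbol after a dot until no new states appear). It has 11 states:
  I0: { [Y → . num / A], [Y → . num /], [Y' → . Y] }  — shift
  I1: { [Y' → Y .] }  — accept
  I2: { [Y → num . / A], [Y → num . /] }  — shift
  I3: { [A → . P P num], [P → . /], [P → . P Y /], [Y → num / . A], [Y → num / .] }  — shift, reduce
  I4: { [P → / .] }  — reduce
  I5: { [Y → num / A .] }  — reduce
  I6: { [A → P . P num], [P → . /], [P → . P Y /], [P → P . Y /], [Y → . num / A], [Y → . num /] }  — shift
  I7: { [A → P P . num], [P → P . Y /], [Y → . num / A], [Y → . num /] }  — shift
  I8: { [P → P Y . /] }  — shift
  I9: { [P → P Y / .] }  — reduce
  I10: { [A → P P num .], [Y → num . / A], [Y → num . /] }  — shift, reduce

No state contains more than one complete item.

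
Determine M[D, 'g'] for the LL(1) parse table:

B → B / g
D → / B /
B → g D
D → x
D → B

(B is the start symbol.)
D → B

To find M[D, 'g'], we find productions for D where 'g' is in the predict set (PREDICT(N → α) = (FIRST(α) \ {ε}) ∪ (FOLLOW(N) if α ⇒* ε)).

Relevant sets:
  FIRST(B) = { 'g' }

D → / B /: PREDICT = { '/' }
D → x: PREDICT = { 'x' }
D → B: PREDICT = { 'g' }
  'g' is in predict set, so this production goes in M[D, 'g']

M[D, 'g'] = D → B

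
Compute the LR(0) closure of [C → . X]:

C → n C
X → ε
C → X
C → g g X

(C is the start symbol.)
To compute CLOSURE, for each item [A → α.Bβ] where B is a non-terminal, add [B → .γ] for all productions B → γ; repeat for the newly added items until nothing changes.

Start with: [C → . X]
  [C → . X] has the dot before X: add [X → .]
No further items can be added.

CLOSURE = { [C → . X], [X → .] }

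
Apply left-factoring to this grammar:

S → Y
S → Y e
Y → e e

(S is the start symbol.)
S → Y S'
S' → ε
S' → e
Y → e e

Left-factoring transforms A → αβ₁ | αβ₂ into A → αA' and A' → β₁ | β₂
(α is the longest common prefix among the alternatives). Repeat until
no nonterminal has two alternatives with a common prefix.

Round 1: S has alternatives sharing prefix 'Y'. Introduce S': S → Y S'
  Add: S' → ε
  Add: S' → e

No remaining common prefixes — done.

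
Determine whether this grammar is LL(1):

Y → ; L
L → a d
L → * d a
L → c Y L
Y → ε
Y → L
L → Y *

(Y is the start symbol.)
Relevant sets:
  FIRST(L) = { '*', ';', 'a', 'c' }
  FIRST(Y) = { '*', ';', 'a', 'c', ε }
  FOLLOW(Y) = { $, '*', ';', 'a', 'c' }

For Y:
  PREDICT(Y → ';' L) = { ';' }
  PREDICT(Y → ε) = { $, '*', ';', 'a', 'c' }
  PREDICT(Y → L) = { '*', ';', 'a', 'c' }
For L:
  PREDICT(L → a d) = { 'a' }
  PREDICT(L → '*' d a) = { '*' }
  PREDICT(L → c Y L) = { 'c' }
  PREDICT(L → Y '*') = { '*', ';', 'a', 'c' }

Conflict found: Predict set conflict for Y: { ';' }
The grammar is NOT LL(1).

Answer: No. Predict set conflict for Y: { ';' }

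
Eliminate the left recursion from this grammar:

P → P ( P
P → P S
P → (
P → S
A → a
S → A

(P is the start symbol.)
P is directly left-recursive. The standard transformation for
  A → A α₁ | ... | A α_m | β₁ | ... | β_n
is
  A  → β₁ A' | ... | β_n A'
  A' → α₁ A' | ... | α_m A' | ε

P → ( becomes P → ( P'
P → S becomes P → S P'
P → P ( P becomes P' → ( P P'
P → P S becomes P' → S P'
Add P' → ε

Productions for other non-terminals are unchanged:
  A → a
  S → A

Resulting grammar:
P → ( P'
P → S P'
P' → ( P P'
P' → S P'
P' → ε
A → a
S → A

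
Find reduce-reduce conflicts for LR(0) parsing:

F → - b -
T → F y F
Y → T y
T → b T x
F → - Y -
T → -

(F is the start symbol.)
Yes — I8: [F → - b - .] vs [T → - .]

Augment with F' → F and build the canonical LR(0) collection (I0 = CLOSURE({[F' → . F]}), then GOTO on every symbol after a dot until no new states appear). It has 16 states:
  I0: { [F → . - Y -], [F → . - b -], [F' → . F] }  — shift
  I1: { [F → - . Y -], [F → - . b -], [F → . - Y -], [F → . - b -], [T → . -], [T → . F y F], [T → . b T x], [Y → . T y] }  — shift
  I2: { [F' → F .] }  — accept
  I3: { [F → - . Y -], [F → - . b -], [F → . - Y -], [F → . - b -], [T → - .], [T → . -], [T → . F y F], [T → . b T x], [Y → . T y] }  — shift, reduce
  I4: { [T → F . y F] }  — shift
  I5: { [Y → T . y] }  — shift
  I6: { [F → - Y . -] }  — shift
  I7: { [F → - b . -], [F → . - Y -], [F → . - b -], [T → . -], [T → . F y F], [T → . b T x], [T → b . T x] }  — shift
  I8: { [F → - . Y -], [F → - . b -], [F → - b - .], [F → . - Y -], [F → . - b -], [T → - .], [T → . -], [T → . F y F], [T → . b T x], [Y → . T y] }  — shift, 2 reduces
  I9: { [T → b T . x] }  — shift
  I10: { [F → . - Y -], [F → . - b -], [T → . -], [T → . F y F], [T → . b T x], [T → b . T x] }  — shift
  I11: { [T → b T x .] }  — reduce
  I12: { [F → - Y - .] }  — reduce
  I13: { [Y → T y .] }  — reduce
  I14: { [F → . - Y -], [F → . - b -], [T → F y . F] }  — shift
  I15: { [T → F y F .] }  — reduce

I8 contains complete items [F → - b - .], [T → - .] — reduce-reduce conflict.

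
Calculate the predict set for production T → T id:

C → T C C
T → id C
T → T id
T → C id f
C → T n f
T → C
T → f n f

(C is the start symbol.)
PREDICT(T → T id) = (FIRST(RHS) \ {ε}) ∪ (FOLLOW(T) if ε ∈ FIRST(RHS), i.e. RHS ⇒* ε)
FIRST(T) = { 'f', 'id' }
FIRST(T id) = { 'f', 'id' }
ε ∉ FIRST(T id), so FOLLOW(T) is not added.
PREDICT(T → T id) = { 'f', 'id' }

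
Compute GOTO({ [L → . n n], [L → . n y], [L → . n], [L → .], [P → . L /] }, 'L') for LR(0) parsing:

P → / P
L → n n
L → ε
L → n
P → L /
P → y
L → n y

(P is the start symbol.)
GOTO(I, 'L') = CLOSURE({ [A → αX.β] : [A → α.Xβ] ∈ I, X = 'L' })

Items with dot before 'L', with the dot advanced:
  [P → . L /] → [P → L . /]
Closure adds nothing (no advanced item has the dot before a non-terminal).

GOTO = { [P → L . /] }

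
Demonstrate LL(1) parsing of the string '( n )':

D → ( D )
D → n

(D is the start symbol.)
Stack is shown with the top on the left.

Stack    Input    Action
------------------------
D $      ( n ) $  output D → ( D )
( D ) $  ( n ) $  match '('
D ) $    n ) $    output D → n
n ) $    n ) $    match 'n'
) $      ) $      match ')'
$        $        accept

The string is accepted.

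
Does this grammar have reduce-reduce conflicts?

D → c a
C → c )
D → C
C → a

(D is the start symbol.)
A reduce-reduce conflict occurs when an LR(0) state has two complete items [A → α .] and [B → β .] — both call for a reduction, and with no lookahead the parser cannot choose between them.

Augment with D' → D and build the canonical LR(0) collection (I0 = CLOSURE({[D' → . D]}), then GOTO on every symbol after a dot until no new states appear). It has 7 states:
  I0: { [C → . a], [C → . c )], [D → . C], [D → . c a], [D' → . D] }  — shift
  I1: { [D → C .] }  — reduce
  I2: { [D' → D .] }  — accept
  I3: { [C → a .] }  — reduce
  I4: { [C → c . )], [D → c . a] }  — shift
  I5: { [C → c ) .] }  — reduce
  I6: { [D → c a .] }  — reduce

No state contains more than one complete item.

Answer: No reduce-reduce conflicts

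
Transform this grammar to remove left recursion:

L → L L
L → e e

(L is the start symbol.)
L → e e L'
L' → L L'
L' → ε

L is directly left-recursive. The standard transformation for
  A → A α₁ | ... | A α_m | β₁ | ... | β_n
is
  A  → β₁ A' | ... | β_n A'
  A' → α₁ A' | ... | α_m A' | ε

L → e e becomes L → e e L'
L → L L becomes L' → L L'
Add L' → ε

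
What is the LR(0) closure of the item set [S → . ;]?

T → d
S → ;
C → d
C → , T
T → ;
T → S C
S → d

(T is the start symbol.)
Start with: [S → . ;]
The dot precedes the terminal ';', so nothing is added.

CLOSURE = { [S → . ;] }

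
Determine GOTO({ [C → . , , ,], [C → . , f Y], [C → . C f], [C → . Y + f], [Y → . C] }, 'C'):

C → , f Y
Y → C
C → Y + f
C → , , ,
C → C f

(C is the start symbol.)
GOTO(I, 'C') = CLOSURE({ [A → αX.β] : [A → α.Xβ] ∈ I, X = 'C' })

Items with dot before 'C', with the dot advanced:
  [C → . C f] → [C → C . f]
  [Y → . C] → [Y → C .]
Closure adds nothing (no advanced item has the dot before a non-terminal).

GOTO = { [C → C . f], [Y → C .] }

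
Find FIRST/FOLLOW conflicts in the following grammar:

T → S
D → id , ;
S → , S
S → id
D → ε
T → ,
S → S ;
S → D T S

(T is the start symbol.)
Yes. D → id ',' ';' with FOLLOW(D) on { 'id' }

A FIRST/FOLLOW conflict occurs when a non-terminal N has a nullable alternative N → β (β ⇒* ε) and another alternative N → α with FIRST(α) ∩ FOLLOW(N) ≠ ∅: on such a lookahead the parser cannot decide between expanding α and letting N vanish via β.

Nullable non-terminals: D.

D: nullable alternative(s) D → ε; FOLLOW(D) = { ',', 'id' }
  D → id , ;: FIRST \ {ε} = { 'id' } — overlaps FOLLOW(D) on { 'id' }: CONFLICT
  D → ε: FIRST \ {ε} = { } — this is the only nullable alternative, skip

S, T have no nullable alternative, so no FIRST/FOLLOW check is needed there.

So the grammar has 1 FIRST/FOLLOW conflict (marked CONFLICT above).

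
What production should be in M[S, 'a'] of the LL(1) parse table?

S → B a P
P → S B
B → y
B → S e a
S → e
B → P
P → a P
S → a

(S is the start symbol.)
S → B a P, S → a

To find M[S, 'a'], we find productions for S where 'a' is in the predict set (PREDICT(N → α) = (FIRST(α) \ {ε}) ∪ (FOLLOW(N) if α ⇒* ε)).

Relevant sets:
  FIRST(B) = { 'a', 'e', 'y' }

S → B a P: PREDICT = { 'a', 'e', 'y' }
  'a' is in predict set, so this production goes in M[S, 'a']
S → e: PREDICT = { 'e' }
S → a: PREDICT = { 'a' }
  'a' is in predict set, so this production goes in M[S, 'a']

M[S, 'a'] = S → B a P, S → a  (a multiply-defined cell — the grammar is not LL(1))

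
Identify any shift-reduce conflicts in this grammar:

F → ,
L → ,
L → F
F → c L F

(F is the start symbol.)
A shift-reduce conflict occurs when an LR(0) state has both:
  - a complete (reduce) item [A → α .] (dot at the end), and
  - a shift item [B → β . c γ] (dot before a terminal).

Augment with F' → F and build the canonical LR(0) collection (I0 = CLOSURE({[F' → . F]}), then GOTO on every symbol after a dot until no new states appear). It has 8 states:
  I0: { [F → . ,], [F → . c L F], [F' → . F] }  — shift
  I1: { [F → , .] }  — reduce
  I2: { [F' → F .] }  — accept
  I3: { [F → . ,], [F → . c L F], [F → c . L F], [L → . ,], [L → . F] }  — shift
  I4: { [F → , .], [L → , .] }  — 2 reduces
  I5: { [L → F .] }  — reduce
  I6: { [F → . ,], [F → . c L F], [F → c L . F] }  — shift
  I7: { [F → c L F .] }  — reduce

No state contains both a complete item and a shift item.

Answer: No shift-reduce conflicts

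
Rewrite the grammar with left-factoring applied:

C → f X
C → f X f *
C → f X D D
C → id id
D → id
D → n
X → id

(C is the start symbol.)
C → f X C'
C' → ε
C' → f *
C' → D D
C → id id
D → id
D → n
X → id

Left-factoring transforms A → αβ₁ | αβ₂ into A → αA' and A' → β₁ | β₂
(α is the longest common prefix among the alternatives). Repeat until
no nonterminal has two alternatives with a common prefix.

Round 1: C has alternatives sharing prefix 'f X'. Introduce C': C → f X C'
  Add: C' → ε
  Add: C' → f *
  Add: C' → D D

No remaining common prefixes — done.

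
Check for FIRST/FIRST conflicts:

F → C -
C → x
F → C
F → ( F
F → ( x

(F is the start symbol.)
Yes. F → C '-' / F → C on { 'x' }; F → '(' F / F → '(' x on { '(' }

FIRST sets of the non-terminals at (or reachable through a nullable prefix from) the front of some alternative:
  FIRST(C) = { 'x' }

Productions for F:
  F → C -: FIRST = { 'x' }
  F → C: FIRST = { 'x' }
  F → ( F: FIRST = { '(' }
  F → ( x: FIRST = { '(' }
C has only one production, so no FIRST/FIRST conflict is possible there.

Conflict for F: F → C - and F → C
  Overlap: { 'x' }
Conflict for F: F → ( F and F → ( x
  Overlap: { '(' }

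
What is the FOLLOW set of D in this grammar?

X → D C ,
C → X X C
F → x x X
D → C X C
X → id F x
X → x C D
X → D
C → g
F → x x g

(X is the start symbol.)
In X → D C ,: D is followed by C ',', add FIRST(C ',') \ {ε} = { 'g', 'id', 'x' }
In X → x C D: D is at the end, add FOLLOW(X)
In X → D: D is at the end, add FOLLOW(X)

The FOLLOW sets referred to above (computed the same way, to a fixed point):
  FOLLOW(X) = { $, 'g', 'id', 'x' }

Taking the union: FOLLOW(D) = { $, 'g', 'id', 'x' }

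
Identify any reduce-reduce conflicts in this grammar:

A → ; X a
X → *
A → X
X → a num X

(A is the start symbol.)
No reduce-reduce conflicts

Augment with A' → A and build the canonical LR(0) collection (I0 = CLOSURE({[A' → . A]}), then GOTO on every symbol after a dot until no new states appear). It has 10 states:
  I0: { [A → . ; X a], [A → . X], [A' → . A], [X → . *], [X → . a num X] }  — shift
  I1: { [X → * .] }  — reduce
  I2: { [A → ; . X a], [X → . *], [X → . a num X] }  — shift
  I3: { [A' → A .] }  — accept
  I4: { [A → X .] }  — reduce
  I5: { [X → a . num X] }  — shift
  I6: { [X → . *], [X → . a num X], [X → a num . X] }  — shift
  I7: { [X → a num X .] }  — reduce
  I8: { [A → ; X . a] }  — shift
  I9: { [A → ; X a .] }  — reduce

No state contains more than one complete item.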